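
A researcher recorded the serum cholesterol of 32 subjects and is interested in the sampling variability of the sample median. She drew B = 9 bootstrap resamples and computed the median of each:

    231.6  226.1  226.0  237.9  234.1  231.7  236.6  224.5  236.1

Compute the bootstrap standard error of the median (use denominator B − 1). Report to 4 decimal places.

Bootstrap SE is the standard deviation of the 9 replicate medians.
Mean of replicates: (231.6 + 226.1 + 226.0 + 237.9 + 234.1 + 231.7 + 236.6 + 224.5 + 236.1) / 9 = 2084.60000 / 9 = 231.62222
Sum of squared deviations: (−0.02222)² + (−5.52222)² + (−5.62222)² + (+6.27778)² + (+2.47778)² + (+0.07778)² + (+4.97778)² + (−7.12222)² + (+4.47778)² = 203.21556
Variance = 203.21556 / 8 = 25.40194
SE* = √25.40194

SE* = 5.0400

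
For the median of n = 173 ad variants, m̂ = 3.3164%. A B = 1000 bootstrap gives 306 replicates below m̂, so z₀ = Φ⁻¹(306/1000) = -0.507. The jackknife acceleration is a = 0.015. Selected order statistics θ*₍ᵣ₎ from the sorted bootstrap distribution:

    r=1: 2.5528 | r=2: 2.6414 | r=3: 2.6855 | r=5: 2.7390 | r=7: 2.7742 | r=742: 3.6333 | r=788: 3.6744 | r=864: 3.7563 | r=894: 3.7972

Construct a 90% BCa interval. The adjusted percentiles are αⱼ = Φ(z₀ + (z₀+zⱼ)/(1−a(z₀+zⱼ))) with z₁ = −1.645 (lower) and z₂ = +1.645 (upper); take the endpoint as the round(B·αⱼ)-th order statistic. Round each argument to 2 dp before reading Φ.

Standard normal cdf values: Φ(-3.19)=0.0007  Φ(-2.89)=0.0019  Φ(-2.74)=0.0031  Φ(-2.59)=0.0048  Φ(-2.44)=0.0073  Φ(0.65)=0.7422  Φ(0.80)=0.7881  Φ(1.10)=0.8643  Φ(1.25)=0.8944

(2.7390, 3.6333)

Lower: z₀ + z₁ = -0.507 + (-1.645) = -2.152; 1 − a(z₀+z₁) = 1 − (0.015)(-2.152) = 1.0323; argument = -0.507 + (-2.152)/1.0323 = -2.5917 → -2.59.
α₁ = Φ(-2.59) = 0.0048; rank = round(1000 × 0.0048) = 5; θ*₍5₎ = 2.7390.
Upper: z₀ + z₂ = 1.138; 1 − a(z₀+z₂) = 0.9829; argument = 0.6508 → 0.65; α₂ = 0.7422; rank = 742; θ*₍742₎ = 3.6333.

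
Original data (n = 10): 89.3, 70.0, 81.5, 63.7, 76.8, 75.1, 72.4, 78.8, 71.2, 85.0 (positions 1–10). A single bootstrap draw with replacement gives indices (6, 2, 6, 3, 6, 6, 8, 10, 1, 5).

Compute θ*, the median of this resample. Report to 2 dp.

Resample values: 75.1, 70.0, 75.1, 81.5, 75.1, 75.1, 78.8, 85.0, 89.3, 76.8.
Sorted: 70.0, 75.1, 75.1, 75.1, 75.1, 76.8, 78.8, 81.5, 85.0, 89.3
Median = average of the two middle values = 75.95

θ* = 75.95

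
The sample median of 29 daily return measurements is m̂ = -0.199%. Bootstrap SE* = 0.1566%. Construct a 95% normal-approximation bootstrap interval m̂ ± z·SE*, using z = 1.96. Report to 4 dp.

(-0.5059, 0.1079)

Margin = 1.96 × 0.1566 = 0.30694
Interval: -0.199 ± 0.30694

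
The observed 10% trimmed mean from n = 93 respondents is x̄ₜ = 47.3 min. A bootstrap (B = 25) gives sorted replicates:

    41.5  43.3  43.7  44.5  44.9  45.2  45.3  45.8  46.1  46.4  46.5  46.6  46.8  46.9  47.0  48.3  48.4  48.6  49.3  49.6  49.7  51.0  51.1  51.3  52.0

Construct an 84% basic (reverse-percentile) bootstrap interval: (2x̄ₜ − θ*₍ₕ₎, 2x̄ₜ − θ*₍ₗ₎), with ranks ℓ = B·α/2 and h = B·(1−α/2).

Percentile endpoints at ranks 2 and 23: θ*₍2₎ = 43.3, θ*₍23₎ = 51.1.
Basic interval reflects these around x̄ₜ:
  lower = 2 × 47.3 − 51.1 = 43.5
  upper = 2 × 47.3 − 43.3 = 51.3

(43.5, 51.3)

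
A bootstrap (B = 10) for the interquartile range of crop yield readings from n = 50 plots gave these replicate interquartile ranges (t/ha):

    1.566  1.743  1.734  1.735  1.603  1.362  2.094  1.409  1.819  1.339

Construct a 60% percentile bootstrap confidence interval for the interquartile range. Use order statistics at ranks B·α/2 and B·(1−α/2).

Sorted replicates: 1.339, 1.362, 1.409, 1.566, 1.603, 1.734, 1.735, 1.743, 1.819, 2.094
α = 0.40; lower rank = 10 × 0.200 = 2; upper rank = 10 × 0.800 = 8.
The 2nd smallest replicate is 1.362; the 8th is 1.743.

(1.362, 1.743)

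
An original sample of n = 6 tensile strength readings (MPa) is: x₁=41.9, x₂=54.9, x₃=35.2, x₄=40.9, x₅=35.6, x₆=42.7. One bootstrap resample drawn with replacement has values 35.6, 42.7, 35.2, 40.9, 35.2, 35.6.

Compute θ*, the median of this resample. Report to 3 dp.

θ* = 35.600

Sorted: 35.2, 35.2, 35.6, 35.6, 40.9, 42.7
Median = average of the two middle values = 35.600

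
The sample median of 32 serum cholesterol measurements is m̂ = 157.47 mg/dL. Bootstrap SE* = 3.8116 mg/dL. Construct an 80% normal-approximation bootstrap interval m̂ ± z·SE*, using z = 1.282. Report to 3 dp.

(152.584, 162.356)

Margin = 1.282 × 3.8116 = 4.8865
Interval: 157.47 ± 4.8865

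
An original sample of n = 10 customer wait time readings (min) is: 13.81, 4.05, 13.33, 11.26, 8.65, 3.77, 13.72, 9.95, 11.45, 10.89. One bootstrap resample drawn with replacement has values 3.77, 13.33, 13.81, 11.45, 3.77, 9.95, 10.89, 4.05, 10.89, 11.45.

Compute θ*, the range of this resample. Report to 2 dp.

θ* = 10.04

Range = 13.81 − 3.77 = 10.04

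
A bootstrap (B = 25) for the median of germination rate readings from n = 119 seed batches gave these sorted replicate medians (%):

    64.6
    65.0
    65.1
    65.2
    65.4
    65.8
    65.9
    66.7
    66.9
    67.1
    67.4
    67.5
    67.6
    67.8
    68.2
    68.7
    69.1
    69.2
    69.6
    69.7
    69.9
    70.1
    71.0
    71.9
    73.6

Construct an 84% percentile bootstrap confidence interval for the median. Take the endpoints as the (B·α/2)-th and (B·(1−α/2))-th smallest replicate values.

(65.0, 71.0)

α = 0.16; lower rank = 25 × 0.080 = 2; upper rank = 25 × 0.920 = 23.
The 2nd smallest replicate is 65.0; the 23rd is 71.0.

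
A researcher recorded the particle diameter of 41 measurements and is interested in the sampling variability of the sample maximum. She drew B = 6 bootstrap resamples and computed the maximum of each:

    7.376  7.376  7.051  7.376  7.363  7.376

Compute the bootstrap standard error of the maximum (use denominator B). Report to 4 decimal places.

Bootstrap SE is the standard deviation of the 6 replicate maximums.
Mean of replicates: (7.376 + 7.376 + 7.051 + 7.376 + 7.363 + 7.376) / 6 = 43.91800 / 6 = 7.31967
Sum of squared deviations: (+0.05633)² + (+0.05633)² + (−0.26867)² + (+0.05633)² + (+0.04333)² + (+0.05633)² = 0.08675
Variance = 0.08675 / 6 = 0.01446
SE* = √0.01446

SE* = 0.1202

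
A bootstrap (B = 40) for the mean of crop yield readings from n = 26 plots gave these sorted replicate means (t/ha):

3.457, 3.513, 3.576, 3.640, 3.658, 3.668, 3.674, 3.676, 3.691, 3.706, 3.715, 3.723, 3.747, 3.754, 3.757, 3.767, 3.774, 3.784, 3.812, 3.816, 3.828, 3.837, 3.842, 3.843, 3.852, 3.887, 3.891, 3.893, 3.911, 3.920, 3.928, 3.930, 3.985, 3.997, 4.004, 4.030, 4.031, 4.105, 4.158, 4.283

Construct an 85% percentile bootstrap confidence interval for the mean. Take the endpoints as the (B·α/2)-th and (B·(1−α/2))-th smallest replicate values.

(3.576, 4.031)

α = 0.15; lower rank = 40 × 0.075 = 3; upper rank = 40 × 0.925 = 37.
The 3rd smallest replicate is 3.576; the 37th is 4.031.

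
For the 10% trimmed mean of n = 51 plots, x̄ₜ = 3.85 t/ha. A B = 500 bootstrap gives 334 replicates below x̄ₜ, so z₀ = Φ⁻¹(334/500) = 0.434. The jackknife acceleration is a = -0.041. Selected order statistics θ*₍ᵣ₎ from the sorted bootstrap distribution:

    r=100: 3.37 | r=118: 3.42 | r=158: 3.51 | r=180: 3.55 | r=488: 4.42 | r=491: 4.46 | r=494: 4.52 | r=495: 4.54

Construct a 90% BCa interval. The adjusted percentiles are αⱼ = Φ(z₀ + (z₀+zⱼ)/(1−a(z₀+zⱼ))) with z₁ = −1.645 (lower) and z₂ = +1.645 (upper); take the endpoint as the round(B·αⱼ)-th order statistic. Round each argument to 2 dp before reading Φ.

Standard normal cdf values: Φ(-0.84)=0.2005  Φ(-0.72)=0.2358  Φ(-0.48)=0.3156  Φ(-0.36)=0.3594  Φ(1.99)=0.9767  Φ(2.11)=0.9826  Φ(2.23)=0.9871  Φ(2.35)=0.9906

Lower: z₀ + z₁ = 0.434 + (-1.645) = -1.211; 1 − a(z₀+z₁) = 1 − (-0.041)(-1.211) = 0.9503; argument = 0.434 + (-1.211)/0.9503 = -0.8403 → -0.84.
α₁ = Φ(-0.84) = 0.2005; rank = round(500 × 0.2005) = 100; θ*₍100₎ = 3.37.
Upper: z₀ + z₂ = 2.079; 1 − a(z₀+z₂) = 1.0852; argument = 2.3497 → 2.35; α₂ = 0.9906; rank = 495; θ*₍495₎ = 4.54.

(3.37, 4.54)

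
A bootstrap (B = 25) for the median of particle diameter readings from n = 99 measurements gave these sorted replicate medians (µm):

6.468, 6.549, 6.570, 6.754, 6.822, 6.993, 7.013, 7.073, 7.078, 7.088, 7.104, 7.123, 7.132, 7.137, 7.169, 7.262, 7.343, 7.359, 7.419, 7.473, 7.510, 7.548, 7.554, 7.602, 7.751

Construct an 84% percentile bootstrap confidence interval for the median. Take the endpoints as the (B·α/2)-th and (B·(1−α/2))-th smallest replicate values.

(6.549, 7.554)

α = 0.16; lower rank = 25 × 0.080 = 2; upper rank = 25 × 0.920 = 23.
The 2nd smallest replicate is 6.549; the 23rd is 7.554.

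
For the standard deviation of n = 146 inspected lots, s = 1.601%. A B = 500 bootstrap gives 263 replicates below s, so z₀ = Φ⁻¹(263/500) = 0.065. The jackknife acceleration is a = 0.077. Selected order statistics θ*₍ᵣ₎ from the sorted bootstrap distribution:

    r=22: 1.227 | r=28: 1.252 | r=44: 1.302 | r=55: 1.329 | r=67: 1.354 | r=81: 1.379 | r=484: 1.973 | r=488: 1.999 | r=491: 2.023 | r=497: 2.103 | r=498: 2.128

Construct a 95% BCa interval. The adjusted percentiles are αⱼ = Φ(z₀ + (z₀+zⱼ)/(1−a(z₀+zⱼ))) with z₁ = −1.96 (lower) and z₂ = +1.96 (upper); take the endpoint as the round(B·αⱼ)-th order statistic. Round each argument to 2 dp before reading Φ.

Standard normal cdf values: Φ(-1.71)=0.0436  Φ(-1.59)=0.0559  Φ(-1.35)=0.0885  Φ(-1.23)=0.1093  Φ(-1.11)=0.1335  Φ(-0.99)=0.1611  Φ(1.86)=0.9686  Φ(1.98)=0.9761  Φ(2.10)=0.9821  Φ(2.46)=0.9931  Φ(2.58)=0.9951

(1.252, 2.103)

Lower: z₀ + z₁ = 0.065 + (-1.960) = -1.895; 1 − a(z₀+z₁) = 1 − (0.077)(-1.895) = 1.1459; argument = 0.065 + (-1.895)/1.1459 = -1.5887 → -1.59.
α₁ = Φ(-1.59) = 0.0559; rank = round(500 × 0.0559) = 28; θ*₍28₎ = 1.252.
Upper: z₀ + z₂ = 2.025; 1 − a(z₀+z₂) = 0.8441; argument = 2.4641 → 2.46; α₂ = 0.9931; rank = 497; θ*₍497₎ = 2.103.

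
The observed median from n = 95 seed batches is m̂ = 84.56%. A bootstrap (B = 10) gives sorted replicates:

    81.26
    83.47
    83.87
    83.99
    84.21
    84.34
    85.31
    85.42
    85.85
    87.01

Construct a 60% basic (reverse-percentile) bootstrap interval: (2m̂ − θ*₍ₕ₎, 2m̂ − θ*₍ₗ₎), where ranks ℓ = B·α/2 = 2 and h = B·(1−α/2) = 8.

(83.70, 85.65)

Percentile endpoints at ranks 2 and 8: θ*₍2₎ = 83.47, θ*₍8₎ = 85.42.
Basic interval reflects these around m̂:
  lower = 2 × 84.56 − 85.42 = 83.70
  upper = 2 × 84.56 − 83.47 = 85.65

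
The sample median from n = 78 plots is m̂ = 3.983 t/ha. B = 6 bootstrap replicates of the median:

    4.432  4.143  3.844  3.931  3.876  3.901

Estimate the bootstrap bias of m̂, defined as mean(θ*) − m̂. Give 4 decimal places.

bias = +0.0382

mean(θ*) = (4.432 + 4.143 + 3.844 + 3.931 + 3.876 + 3.901) / 6 = 4.02117
bias = 4.02117 − 3.983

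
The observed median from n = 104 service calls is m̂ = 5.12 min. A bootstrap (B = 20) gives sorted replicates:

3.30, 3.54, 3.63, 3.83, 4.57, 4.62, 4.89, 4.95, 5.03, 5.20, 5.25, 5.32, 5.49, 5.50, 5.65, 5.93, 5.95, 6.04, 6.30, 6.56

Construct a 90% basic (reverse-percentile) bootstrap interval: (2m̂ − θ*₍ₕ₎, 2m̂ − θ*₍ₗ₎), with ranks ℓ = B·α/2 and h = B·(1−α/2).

(3.94, 6.94)

Percentile endpoints at ranks 1 and 19: θ*₍1₎ = 3.30, θ*₍19₎ = 6.30.
Basic interval reflects these around m̂:
  lower = 2 × 5.12 − 6.30 = 3.94
  upper = 2 × 5.12 − 3.30 = 6.94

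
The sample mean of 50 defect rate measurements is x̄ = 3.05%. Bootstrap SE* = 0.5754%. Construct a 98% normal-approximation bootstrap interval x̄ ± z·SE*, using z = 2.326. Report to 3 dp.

(1.712, 4.388)

Margin = 2.326 × 0.5754 = 1.3384
Interval: 3.05 ± 1.3384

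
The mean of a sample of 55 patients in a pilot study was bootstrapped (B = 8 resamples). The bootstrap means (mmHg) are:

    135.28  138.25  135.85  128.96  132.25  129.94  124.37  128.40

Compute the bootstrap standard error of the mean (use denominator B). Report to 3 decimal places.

Bootstrap SE is the standard deviation of the 8 replicate means.
Mean of replicates: (135.28 + 138.25 + 135.85 + 128.96 + 132.25 + 129.94 + 124.37 + 128.40) / 8 = 1053.3000 / 8 = 131.6625
Sum of squared deviations: (+3.6175)² + (+6.5875)² + (+4.1875)² + (−2.7025)² + (+0.5875)² + (−1.7225)² + (−7.2925)² + (−3.2625)² = 148.4567
Variance = 148.4567 / 8 = 18.5571
SE* = √18.5571

SE* = 4.308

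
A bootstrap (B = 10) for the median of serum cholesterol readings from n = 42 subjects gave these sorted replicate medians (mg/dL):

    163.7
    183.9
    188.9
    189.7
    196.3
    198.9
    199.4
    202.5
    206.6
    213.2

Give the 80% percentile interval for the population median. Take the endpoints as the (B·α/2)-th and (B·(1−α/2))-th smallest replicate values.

(163.7, 206.6)

α = 0.20; lower rank = 10 × 0.100 = 1; upper rank = 10 × 0.900 = 9.
The 1st smallest replicate is 163.7; the 9th is 206.6.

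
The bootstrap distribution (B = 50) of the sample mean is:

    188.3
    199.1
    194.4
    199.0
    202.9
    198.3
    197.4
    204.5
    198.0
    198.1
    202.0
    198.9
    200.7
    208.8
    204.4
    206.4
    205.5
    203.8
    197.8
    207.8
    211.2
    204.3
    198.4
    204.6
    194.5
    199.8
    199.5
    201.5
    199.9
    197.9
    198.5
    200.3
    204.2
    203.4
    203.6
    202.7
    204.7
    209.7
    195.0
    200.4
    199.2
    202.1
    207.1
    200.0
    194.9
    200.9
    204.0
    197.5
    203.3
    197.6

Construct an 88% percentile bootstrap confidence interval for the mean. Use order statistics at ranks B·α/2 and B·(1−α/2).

(194.5, 207.8)

Sorted replicates: 188.3, 194.4, 194.5, 194.9, 195.0, 197.4, 197.5, 197.6, 197.8, 197.9, 198.0, 198.1, 198.3, 198.4, 198.5, 198.9, 199.0, 199.1, 199.2, 199.5, 199.8, 199.9, 200.0, 200.3, 200.4, 200.7, 200.9, 201.5, 202.0, 202.1, 202.7, 202.9, 203.3, 203.4, 203.6, 203.8, 204.0, 204.2, 204.3, 204.4, 204.5, 204.6, 204.7, 205.5, 206.4, 207.1, 207.8, 208.8, 209.7, 211.2
α = 0.12; lower rank = 50 × 0.060 = 3; upper rank = 50 × 0.940 = 47.
The 3rd smallest replicate is 194.5; the 47th is 207.8.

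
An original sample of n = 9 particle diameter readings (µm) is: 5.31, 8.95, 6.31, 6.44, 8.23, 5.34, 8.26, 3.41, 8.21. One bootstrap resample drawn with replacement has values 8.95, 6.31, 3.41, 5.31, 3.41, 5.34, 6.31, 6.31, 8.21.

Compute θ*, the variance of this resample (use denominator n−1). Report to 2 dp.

θ* = 3.52

Mean = 5.9511; sum of squared deviations = 28.1813
s² = 28.1813 / 8 = 3.5227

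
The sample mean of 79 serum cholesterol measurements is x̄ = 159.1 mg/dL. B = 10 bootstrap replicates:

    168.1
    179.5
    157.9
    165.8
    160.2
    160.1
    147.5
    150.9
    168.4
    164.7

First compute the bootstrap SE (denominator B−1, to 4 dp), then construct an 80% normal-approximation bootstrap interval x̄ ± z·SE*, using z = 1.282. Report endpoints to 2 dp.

(147.30, 170.90)

Mean of replicates = 162.3100; sum of squared deviations = 762.3090; SE* = √(762.3090/9) = 9.2033
Margin = 1.282 × 9.2033 = 11.799
Interval: 159.1 ± 11.799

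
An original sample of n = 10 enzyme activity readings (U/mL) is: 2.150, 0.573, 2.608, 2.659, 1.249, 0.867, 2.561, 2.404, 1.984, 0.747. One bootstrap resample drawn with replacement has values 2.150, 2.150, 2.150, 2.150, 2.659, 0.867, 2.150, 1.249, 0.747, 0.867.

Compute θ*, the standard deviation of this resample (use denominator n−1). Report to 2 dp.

θ* = 0.70

Mean = 1.7139; sum of squared deviations = 4.4296
s² = 4.4296 / 9 = 0.4922
s = √0.4922 = 0.70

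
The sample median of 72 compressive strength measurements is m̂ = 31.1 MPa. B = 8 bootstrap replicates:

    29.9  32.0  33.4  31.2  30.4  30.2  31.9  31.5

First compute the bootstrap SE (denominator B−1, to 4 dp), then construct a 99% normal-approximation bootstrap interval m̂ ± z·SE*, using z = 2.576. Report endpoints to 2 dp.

Mean of replicates = 31.3125; sum of squared deviations = 9.2888; SE* = √(9.2888/7) = 1.1519
Margin = 2.576 × 1.1519 = 2.967
Interval: 31.1 ± 2.967

(28.13, 34.07)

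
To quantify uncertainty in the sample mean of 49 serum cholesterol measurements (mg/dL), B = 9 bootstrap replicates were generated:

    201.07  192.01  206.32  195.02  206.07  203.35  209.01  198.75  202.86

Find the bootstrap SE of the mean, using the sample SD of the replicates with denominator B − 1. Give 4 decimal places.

Bootstrap SE is the standard deviation of the 9 replicate means.
Mean of replicates: (201.07 + 192.01 + 206.32 + 195.02 + 206.07 + 203.35 + 209.01 + 198.75 + 202.86) / 9 = 1814.46000 / 9 = 201.60667
Sum of squared deviations: (−0.53667)² + (−9.59667)² + (+4.71333)² + (−6.58667)² + (+4.46333)² + (+1.74333)² + (+7.40333)² + (−2.85667)² + (+1.25333)² = 245.48500
Variance = 245.48500 / 8 = 30.68562
SE* = √30.68562

SE* = 5.5395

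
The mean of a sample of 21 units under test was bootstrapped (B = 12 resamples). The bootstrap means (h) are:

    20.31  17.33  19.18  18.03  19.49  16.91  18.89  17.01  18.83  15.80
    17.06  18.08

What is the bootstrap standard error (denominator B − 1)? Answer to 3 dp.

Bootstrap SE is the standard deviation of the 12 replicate means.
Mean of replicates: (20.31 + 17.33 + 19.18 + 18.03 + 19.49 + 16.91 + 18.89 + 17.01 + 18.83 + 15.80 + 17.06 + 18.08) / 12 = 216.9200 / 12 = 18.0767
Sum of squared deviations: (+2.2333)² + (−0.7467)² + (+1.1033)² + (−0.0467)² + (+1.4133)² + (−1.1667)² + (+0.8133)² + (−1.0667)² + (+0.7533)² + (−2.2767)² + (−1.0167)² + (+0.0033)² = 18.7071
Variance = 18.7071 / 11 = 1.7006
SE* = √1.7006

SE* = 1.304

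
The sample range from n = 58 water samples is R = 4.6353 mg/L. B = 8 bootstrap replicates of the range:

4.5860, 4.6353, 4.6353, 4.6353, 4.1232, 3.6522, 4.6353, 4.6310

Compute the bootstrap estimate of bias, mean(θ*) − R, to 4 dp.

mean(θ*) = (4.5860 + 4.6353 + 4.6353 + 4.6353 + 4.1232 + 3.6522 + 4.6353 + 4.6310) / 8 = 4.44170
bias = 4.44170 − 4.6353

bias = −0.1936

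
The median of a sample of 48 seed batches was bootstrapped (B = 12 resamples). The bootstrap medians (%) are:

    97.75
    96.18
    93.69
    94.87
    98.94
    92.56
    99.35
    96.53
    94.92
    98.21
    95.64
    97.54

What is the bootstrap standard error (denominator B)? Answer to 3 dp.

SE* = 2.016

Bootstrap SE is the standard deviation of the 12 replicate medians.
Mean of replicates: (97.75 + 96.18 + 93.69 + 94.87 + 98.94 + 92.56 + 99.35 + 96.53 + 94.92 + 98.21 + 95.64 + 97.54) / 12 = 1156.1800 / 12 = 96.3483
Sum of squared deviations: (+1.4017)² + (−0.1683)² + (−2.6583)² + (−1.4783)² + (+2.5917)² + (−3.7883)² + (+3.0017)² + (+0.1817)² + (−1.4283)² + (+1.8617)² + (−0.7083)² + (+1.1917)² = 48.7842
Variance = 48.7842 / 12 = 4.0653
SE* = √4.0653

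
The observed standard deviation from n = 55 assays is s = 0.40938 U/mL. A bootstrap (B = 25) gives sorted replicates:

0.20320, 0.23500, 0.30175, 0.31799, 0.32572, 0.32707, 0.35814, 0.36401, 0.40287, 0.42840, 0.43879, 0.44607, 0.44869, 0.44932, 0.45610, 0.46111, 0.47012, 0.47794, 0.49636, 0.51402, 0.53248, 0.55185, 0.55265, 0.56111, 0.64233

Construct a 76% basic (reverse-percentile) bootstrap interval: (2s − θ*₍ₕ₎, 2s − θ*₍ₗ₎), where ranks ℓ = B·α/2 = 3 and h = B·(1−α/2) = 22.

Percentile endpoints at ranks 3 and 22: θ*₍3₎ = 0.30175, θ*₍22₎ = 0.55185.
Basic interval reflects these around s:
  lower = 2 × 0.40938 − 0.55185 = 0.26691
  upper = 2 × 0.40938 − 0.30175 = 0.51701

(0.26691, 0.51701)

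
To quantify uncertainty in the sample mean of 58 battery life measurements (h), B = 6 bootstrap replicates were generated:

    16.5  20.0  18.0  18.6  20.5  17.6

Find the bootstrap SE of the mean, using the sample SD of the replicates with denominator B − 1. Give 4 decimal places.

Bootstrap SE is the standard deviation of the 6 replicate means.
Mean of replicates: (16.5 + 20.0 + 18.0 + 18.6 + 20.5 + 17.6) / 6 = 111.20000 / 6 = 18.53333
Sum of squared deviations: (−2.03333)² + (+1.46667)² + (−0.53333)² + (+0.06667)² + (+1.96667)² + (−0.93333)² = 11.31333
Variance = 11.31333 / 5 = 2.26267
SE* = √2.26267

SE* = 1.5042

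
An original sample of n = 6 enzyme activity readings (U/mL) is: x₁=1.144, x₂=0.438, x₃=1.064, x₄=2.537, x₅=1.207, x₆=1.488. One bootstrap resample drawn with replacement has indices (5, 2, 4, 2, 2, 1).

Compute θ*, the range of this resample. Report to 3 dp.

θ* = 2.099

Resample values: 1.207, 0.438, 2.537, 0.438, 0.438, 1.144.
Range = 2.537 − 0.438 = 2.099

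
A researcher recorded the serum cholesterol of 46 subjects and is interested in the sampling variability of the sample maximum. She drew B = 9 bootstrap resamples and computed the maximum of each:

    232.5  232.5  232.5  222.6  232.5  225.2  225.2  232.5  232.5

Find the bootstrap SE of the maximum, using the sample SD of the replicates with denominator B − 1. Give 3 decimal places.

SE* = 4.152

Bootstrap SE is the standard deviation of the 9 replicate maximums.
Mean of replicates: (232.5 + 232.5 + 232.5 + 222.6 + 232.5 + 225.2 + 225.2 + 232.5 + 232.5) / 9 = 2068.0000 / 9 = 229.7778
Sum of squared deviations: (+2.7222)² + (+2.7222)² + (+2.7222)² + (−7.1778)² + (+2.7222)² + (−4.5778)² + (−4.5778)² + (+2.7222)² + (+2.7222)² = 137.8956
Variance = 137.8956 / 8 = 17.2369
SE* = √17.2369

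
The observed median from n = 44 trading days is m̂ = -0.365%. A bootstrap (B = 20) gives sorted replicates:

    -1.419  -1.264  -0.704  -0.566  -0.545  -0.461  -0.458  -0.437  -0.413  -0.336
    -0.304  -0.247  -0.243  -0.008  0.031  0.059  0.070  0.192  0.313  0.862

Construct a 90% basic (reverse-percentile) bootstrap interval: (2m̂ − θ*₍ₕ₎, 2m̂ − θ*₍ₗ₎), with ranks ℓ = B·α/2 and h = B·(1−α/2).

Percentile endpoints at ranks 1 and 19: θ*₍1₎ = -1.419, θ*₍19₎ = 0.313.
Basic interval reflects these around m̂:
  lower = 2 × -0.365 − 0.313 = -1.043
  upper = 2 × -0.365 − -1.419 = 0.689

(-1.043, 0.689)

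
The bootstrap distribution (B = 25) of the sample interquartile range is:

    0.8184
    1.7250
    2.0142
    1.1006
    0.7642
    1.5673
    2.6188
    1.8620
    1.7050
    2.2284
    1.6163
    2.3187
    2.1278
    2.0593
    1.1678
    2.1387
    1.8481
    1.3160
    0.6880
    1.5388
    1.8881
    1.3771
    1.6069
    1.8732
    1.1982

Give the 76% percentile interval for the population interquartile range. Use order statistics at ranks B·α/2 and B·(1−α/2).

Sorted replicates: 0.6880, 0.7642, 0.8184, 1.1006, 1.1678, 1.1982, 1.3160, 1.3771, 1.5388, 1.5673, 1.6069, 1.6163, 1.7050, 1.7250, 1.8481, 1.8620, 1.8732, 1.8881, 2.0142, 2.0593, 2.1278, 2.1387, 2.2284, 2.3187, 2.6188
α = 0.24; lower rank = 25 × 0.120 = 3; upper rank = 25 × 0.880 = 22.
The 3rd smallest replicate is 0.8184; the 22nd is 2.1387.

(0.8184, 2.1387)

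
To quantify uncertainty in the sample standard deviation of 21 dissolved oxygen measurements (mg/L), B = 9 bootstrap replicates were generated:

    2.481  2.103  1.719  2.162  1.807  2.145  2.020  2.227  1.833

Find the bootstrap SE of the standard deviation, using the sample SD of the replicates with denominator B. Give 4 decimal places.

Bootstrap SE is the standard deviation of the 9 replicate standard deviations.
Mean of replicates: (2.481 + 2.103 + 1.719 + 2.162 + 1.807 + 2.145 + 2.020 + 2.227 + 1.833) / 9 = 18.49700 / 9 = 2.05522
Sum of squared deviations: (+0.42578)² + (+0.04778)² + (−0.33622)² + (+0.10678)² + (−0.24822)² + (+0.08978)² + (−0.03522)² + (+0.17178)² + (−0.22222)² = 0.45782
Variance = 0.45782 / 9 = 0.05087
SE* = √0.05087

SE* = 0.2255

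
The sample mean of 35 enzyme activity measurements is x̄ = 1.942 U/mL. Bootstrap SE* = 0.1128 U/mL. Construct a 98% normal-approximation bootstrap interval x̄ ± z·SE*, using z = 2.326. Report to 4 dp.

(1.6796, 2.2044)

Margin = 2.326 × 0.1128 = 0.26237
Interval: 1.942 ± 0.26237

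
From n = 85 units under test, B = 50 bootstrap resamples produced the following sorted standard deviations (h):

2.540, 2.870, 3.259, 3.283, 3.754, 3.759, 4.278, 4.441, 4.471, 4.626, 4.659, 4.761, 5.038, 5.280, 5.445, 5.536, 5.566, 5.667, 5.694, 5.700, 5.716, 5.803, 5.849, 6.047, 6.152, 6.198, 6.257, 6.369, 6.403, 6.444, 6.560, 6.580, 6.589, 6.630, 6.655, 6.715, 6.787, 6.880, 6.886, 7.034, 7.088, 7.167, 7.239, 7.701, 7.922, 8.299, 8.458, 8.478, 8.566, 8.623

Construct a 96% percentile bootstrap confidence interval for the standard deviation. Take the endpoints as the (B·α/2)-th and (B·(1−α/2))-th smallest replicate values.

α = 0.04; lower rank = 50 × 0.020 = 1; upper rank = 50 × 0.980 = 49.
The 1st smallest replicate is 2.540; the 49th is 8.566.

(2.540, 8.566)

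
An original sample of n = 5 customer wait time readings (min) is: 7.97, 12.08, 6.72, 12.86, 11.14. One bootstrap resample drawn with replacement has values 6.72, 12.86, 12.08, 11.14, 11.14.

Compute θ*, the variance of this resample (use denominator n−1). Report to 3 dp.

Mean = 10.7880; sum of squared deviations = 22.7589
s² = 22.7589 / 4 = 5.6897

θ* = 5.690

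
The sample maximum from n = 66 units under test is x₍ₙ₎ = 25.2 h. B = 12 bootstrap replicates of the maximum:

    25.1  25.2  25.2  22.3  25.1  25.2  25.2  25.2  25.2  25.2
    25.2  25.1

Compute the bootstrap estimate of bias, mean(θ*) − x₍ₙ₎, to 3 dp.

bias = −0.267

mean(θ*) = (25.1 + 25.2 + 25.2 + 22.3 + 25.1 + 25.2 + 25.2 + 25.2 + 25.2 + 25.2 + 25.2 + 25.1) / 12 = 24.9333
bias = 24.9333 − 25.2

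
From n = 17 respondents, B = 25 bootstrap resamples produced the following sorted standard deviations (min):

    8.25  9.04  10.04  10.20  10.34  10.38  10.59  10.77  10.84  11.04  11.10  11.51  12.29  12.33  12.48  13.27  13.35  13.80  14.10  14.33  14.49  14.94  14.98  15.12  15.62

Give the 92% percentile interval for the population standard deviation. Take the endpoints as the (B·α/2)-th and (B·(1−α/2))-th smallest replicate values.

(8.25, 15.12)

α = 0.08; lower rank = 25 × 0.040 = 1; upper rank = 25 × 0.960 = 24.
The 1st smallest replicate is 8.25; the 24th is 15.12.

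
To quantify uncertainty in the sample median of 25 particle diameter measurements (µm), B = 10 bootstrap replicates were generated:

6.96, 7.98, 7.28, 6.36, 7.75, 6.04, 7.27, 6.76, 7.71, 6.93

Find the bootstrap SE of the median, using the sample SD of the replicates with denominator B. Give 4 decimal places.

SE* = 0.5887

Bootstrap SE is the standard deviation of the 10 replicate medians.
Mean of replicates: (6.96 + 7.98 + 7.28 + 6.36 + 7.75 + 6.04 + 7.27 + 6.76 + 7.71 + 6.93) / 10 = 71.04000 / 10 = 7.10400
Sum of squared deviations: (−0.14400)² + (+0.87600)² + (+0.17600)² + (−0.74400)² + (+0.64600)² + (−1.06400)² + (+0.16600)² + (−0.34400)² + (+0.60600)² + (−0.17400)² = 3.46544
Variance = 3.46544 / 10 = 0.34654
SE* = √0.34654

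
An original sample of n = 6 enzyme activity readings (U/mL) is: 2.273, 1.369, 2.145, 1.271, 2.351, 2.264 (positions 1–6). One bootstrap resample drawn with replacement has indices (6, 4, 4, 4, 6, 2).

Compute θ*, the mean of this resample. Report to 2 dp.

Resample values: 2.264, 1.271, 1.271, 1.271, 2.264, 1.369.
Mean = (2.264 + 1.271 + 1.271 + 1.271 + 2.264 + 1.369) / 6 = 9.7100 / 6 = 1.62

θ* = 1.62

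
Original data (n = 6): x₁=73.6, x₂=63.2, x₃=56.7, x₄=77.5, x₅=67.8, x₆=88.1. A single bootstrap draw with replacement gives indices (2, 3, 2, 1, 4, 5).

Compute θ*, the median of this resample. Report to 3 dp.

θ* = 65.500

Resample values: 63.2, 56.7, 63.2, 73.6, 77.5, 67.8.
Sorted: 56.7, 63.2, 63.2, 67.8, 73.6, 77.5
Median = average of the two middle values = 65.500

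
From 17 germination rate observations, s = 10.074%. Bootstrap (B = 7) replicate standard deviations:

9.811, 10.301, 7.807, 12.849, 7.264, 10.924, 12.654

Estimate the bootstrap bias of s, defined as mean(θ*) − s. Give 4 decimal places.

bias = +0.1560

mean(θ*) = (9.811 + 10.301 + 7.807 + 12.849 + 7.264 + 10.924 + 12.654) / 7 = 10.23000
bias = 10.23000 − 10.074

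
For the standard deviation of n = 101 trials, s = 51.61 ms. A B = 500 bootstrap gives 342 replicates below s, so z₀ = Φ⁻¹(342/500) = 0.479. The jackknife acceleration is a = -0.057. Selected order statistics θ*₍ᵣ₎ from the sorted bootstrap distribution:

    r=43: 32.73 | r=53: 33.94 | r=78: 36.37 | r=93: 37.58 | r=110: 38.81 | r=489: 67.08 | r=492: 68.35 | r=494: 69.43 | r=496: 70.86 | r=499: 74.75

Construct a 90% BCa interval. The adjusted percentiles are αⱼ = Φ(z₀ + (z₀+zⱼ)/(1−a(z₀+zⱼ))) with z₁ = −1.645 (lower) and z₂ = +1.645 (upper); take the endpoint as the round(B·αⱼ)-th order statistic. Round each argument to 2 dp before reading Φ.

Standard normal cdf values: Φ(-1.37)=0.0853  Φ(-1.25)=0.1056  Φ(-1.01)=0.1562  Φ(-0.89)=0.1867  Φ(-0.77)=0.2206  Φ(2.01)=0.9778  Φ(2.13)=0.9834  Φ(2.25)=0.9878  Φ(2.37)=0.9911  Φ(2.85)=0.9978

Lower: z₀ + z₁ = 0.479 + (-1.645) = -1.166; 1 − a(z₀+z₁) = 1 − (-0.057)(-1.166) = 0.9335; argument = 0.479 + (-1.166)/0.9335 = -0.7700 → -0.77.
α₁ = Φ(-0.77) = 0.2206; rank = round(500 × 0.2206) = 110; θ*₍110₎ = 38.81.
Upper: z₀ + z₂ = 2.124; 1 − a(z₀+z₂) = 1.1211; argument = 2.3736 → 2.37; α₂ = 0.9911; rank = 496; θ*₍496₎ = 70.86.

(38.81, 70.86)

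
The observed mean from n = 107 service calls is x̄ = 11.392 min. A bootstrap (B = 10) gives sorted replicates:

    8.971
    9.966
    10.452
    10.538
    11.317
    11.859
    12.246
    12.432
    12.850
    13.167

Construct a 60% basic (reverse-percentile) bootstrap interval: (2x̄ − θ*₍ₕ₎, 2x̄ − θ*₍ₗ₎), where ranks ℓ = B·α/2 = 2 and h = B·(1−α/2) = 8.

Percentile endpoints at ranks 2 and 8: θ*₍2₎ = 9.966, θ*₍8₎ = 12.432.
Basic interval reflects these around x̄:
  lower = 2 × 11.392 − 12.432 = 10.352
  upper = 2 × 11.392 − 9.966 = 12.818

(10.352, 12.818)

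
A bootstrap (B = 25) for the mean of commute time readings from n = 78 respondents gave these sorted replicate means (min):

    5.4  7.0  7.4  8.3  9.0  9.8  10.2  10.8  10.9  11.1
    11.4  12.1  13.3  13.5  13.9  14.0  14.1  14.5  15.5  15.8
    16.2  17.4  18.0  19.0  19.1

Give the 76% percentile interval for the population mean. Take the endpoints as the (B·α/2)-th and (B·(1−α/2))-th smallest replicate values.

α = 0.24; lower rank = 25 × 0.120 = 3; upper rank = 25 × 0.880 = 22.
The 3rd smallest replicate is 7.4; the 22nd is 17.4.

(7.4, 17.4)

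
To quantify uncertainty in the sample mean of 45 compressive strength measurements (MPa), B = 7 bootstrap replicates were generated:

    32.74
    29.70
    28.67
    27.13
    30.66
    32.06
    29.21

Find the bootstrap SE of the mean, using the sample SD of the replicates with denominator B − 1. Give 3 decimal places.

Bootstrap SE is the standard deviation of the 7 replicate means.
Mean of replicates: (32.74 + 29.70 + 28.67 + 27.13 + 30.66 + 32.06 + 29.21) / 7 = 210.1700 / 7 = 30.0243
Sum of squared deviations: (+2.7157)² + (−0.3243)² + (−1.3543)² + (−2.8943)² + (+0.6357)² + (+2.0357)² + (−0.8143)² = 22.9026
Variance = 22.9026 / 6 = 3.8171
SE* = √3.8171

SE* = 1.954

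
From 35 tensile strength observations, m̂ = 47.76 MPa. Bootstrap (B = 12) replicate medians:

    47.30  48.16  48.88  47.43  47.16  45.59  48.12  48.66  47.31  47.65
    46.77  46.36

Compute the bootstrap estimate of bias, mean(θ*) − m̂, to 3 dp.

mean(θ*) = (47.30 + 48.16 + 48.88 + 47.43 + 47.16 + 45.59 + 48.12 + 48.66 + 47.31 + 47.65 + 46.77 + 46.36) / 12 = 47.4492
bias = 47.4492 − 47.76

bias = −0.311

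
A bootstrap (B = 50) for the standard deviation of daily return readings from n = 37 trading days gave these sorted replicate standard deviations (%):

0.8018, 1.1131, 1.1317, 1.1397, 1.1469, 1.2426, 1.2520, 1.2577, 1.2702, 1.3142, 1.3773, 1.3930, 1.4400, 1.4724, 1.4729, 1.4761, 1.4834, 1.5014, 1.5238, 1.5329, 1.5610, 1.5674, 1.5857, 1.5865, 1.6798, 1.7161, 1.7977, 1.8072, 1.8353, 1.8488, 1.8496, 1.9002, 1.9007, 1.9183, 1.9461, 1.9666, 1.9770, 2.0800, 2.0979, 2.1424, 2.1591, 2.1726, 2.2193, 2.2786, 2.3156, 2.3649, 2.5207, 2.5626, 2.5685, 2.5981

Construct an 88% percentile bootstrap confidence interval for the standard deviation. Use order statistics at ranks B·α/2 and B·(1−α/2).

α = 0.12; lower rank = 50 × 0.060 = 3; upper rank = 50 × 0.940 = 47.
The 3rd smallest replicate is 1.1317; the 47th is 2.5207.

(1.1317, 2.5207)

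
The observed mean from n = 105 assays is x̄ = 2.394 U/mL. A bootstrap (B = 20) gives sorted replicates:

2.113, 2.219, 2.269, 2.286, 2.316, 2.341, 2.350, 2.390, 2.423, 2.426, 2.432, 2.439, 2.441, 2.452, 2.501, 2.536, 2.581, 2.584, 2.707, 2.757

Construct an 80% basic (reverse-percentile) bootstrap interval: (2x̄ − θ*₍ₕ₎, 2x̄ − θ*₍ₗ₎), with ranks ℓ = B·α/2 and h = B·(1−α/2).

Percentile endpoints at ranks 2 and 18: θ*₍2₎ = 2.219, θ*₍18₎ = 2.584.
Basic interval reflects these around x̄:
  lower = 2 × 2.394 − 2.584 = 2.204
  upper = 2 × 2.394 − 2.219 = 2.569

(2.204, 2.569)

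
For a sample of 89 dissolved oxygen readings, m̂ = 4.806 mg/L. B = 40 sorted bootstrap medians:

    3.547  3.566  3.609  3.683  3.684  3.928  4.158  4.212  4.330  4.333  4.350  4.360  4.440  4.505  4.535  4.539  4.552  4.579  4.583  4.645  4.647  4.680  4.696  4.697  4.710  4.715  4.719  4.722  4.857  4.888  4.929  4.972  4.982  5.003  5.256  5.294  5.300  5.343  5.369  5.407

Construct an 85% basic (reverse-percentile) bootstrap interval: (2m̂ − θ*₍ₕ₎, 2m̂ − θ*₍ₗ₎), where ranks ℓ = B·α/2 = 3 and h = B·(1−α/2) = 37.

(4.312, 6.003)

Percentile endpoints at ranks 3 and 37: θ*₍3₎ = 3.609, θ*₍37₎ = 5.300.
Basic interval reflects these around m̂:
  lower = 2 × 4.806 − 5.300 = 4.312
  upper = 2 × 4.806 − 3.609 = 6.003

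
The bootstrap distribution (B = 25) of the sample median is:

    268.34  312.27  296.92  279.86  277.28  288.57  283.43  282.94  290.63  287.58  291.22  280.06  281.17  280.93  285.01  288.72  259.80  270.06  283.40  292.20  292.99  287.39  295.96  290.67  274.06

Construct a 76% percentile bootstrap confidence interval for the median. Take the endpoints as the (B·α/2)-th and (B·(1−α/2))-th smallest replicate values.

Sorted replicates: 259.80, 268.34, 270.06, 274.06, 277.28, 279.86, 280.06, 280.93, 281.17, 282.94, 283.40, 283.43, 285.01, 287.39, 287.58, 288.57, 288.72, 290.63, 290.67, 291.22, 292.20, 292.99, 295.96, 296.92, 312.27
α = 0.24; lower rank = 25 × 0.120 = 3; upper rank = 25 × 0.880 = 22.
The 3rd smallest replicate is 270.06; the 22nd is 292.99.

(270.06, 292.99)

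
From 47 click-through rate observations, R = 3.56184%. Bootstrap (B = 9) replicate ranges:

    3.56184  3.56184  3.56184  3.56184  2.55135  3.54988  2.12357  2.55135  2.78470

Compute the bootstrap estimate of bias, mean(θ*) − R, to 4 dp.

bias = −0.4720

mean(θ*) = (3.56184 + 3.56184 + 3.56184 + 3.56184 + 2.55135 + 3.54988 + 2.12357 + 2.55135 + 2.78470) / 9 = 3.08980
bias = 3.08980 − 3.56184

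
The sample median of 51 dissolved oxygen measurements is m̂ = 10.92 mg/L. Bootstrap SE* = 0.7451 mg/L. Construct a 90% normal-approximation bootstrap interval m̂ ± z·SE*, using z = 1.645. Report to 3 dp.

Margin = 1.645 × 0.7451 = 1.2257
Interval: 10.92 ± 1.2257

(9.694, 12.146)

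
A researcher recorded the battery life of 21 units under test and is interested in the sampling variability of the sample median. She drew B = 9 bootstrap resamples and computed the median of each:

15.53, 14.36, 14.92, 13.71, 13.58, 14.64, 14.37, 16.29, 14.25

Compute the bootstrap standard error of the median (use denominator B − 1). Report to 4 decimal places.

Bootstrap SE is the standard deviation of the 9 replicate medians.
Mean of replicates: (15.53 + 14.36 + 14.92 + 13.71 + 13.58 + 14.64 + 14.37 + 16.29 + 14.25) / 9 = 131.65000 / 9 = 14.62778
Sum of squared deviations: (+0.90222)² + (−0.26778)² + (+0.29222)² + (−0.91778)² + (−1.04778)² + (+0.01222)² + (−0.25778)² + (+1.66222)² + (−0.37778)² = 5.88356
Variance = 5.88356 / 8 = 0.73544
SE* = √0.73544

SE* = 0.8576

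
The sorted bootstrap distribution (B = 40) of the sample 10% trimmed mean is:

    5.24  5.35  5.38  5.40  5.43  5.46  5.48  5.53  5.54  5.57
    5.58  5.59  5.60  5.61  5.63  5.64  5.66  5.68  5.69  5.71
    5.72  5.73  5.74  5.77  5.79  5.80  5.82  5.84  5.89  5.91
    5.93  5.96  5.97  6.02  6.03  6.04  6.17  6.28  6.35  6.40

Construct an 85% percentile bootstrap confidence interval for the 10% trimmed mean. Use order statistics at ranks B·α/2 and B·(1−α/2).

(5.38, 6.17)

α = 0.15; lower rank = 40 × 0.075 = 3; upper rank = 40 × 0.925 = 37.
The 3rd smallest replicate is 5.38; the 37th is 6.17.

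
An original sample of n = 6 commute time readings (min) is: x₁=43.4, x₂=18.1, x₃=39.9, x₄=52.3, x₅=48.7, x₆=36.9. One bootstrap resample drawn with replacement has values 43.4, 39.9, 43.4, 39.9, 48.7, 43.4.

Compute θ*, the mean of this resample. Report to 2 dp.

θ* = 43.12

Mean = (43.4 + 39.9 + 43.4 + 39.9 + 48.7 + 43.4) / 6 = 258.70 / 6 = 43.12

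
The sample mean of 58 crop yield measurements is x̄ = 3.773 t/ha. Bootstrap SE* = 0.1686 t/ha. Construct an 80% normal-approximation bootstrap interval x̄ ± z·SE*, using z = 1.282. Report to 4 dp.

(3.5569, 3.9891)

Margin = 1.282 × 0.1686 = 0.21615
Interval: 3.773 ± 0.21615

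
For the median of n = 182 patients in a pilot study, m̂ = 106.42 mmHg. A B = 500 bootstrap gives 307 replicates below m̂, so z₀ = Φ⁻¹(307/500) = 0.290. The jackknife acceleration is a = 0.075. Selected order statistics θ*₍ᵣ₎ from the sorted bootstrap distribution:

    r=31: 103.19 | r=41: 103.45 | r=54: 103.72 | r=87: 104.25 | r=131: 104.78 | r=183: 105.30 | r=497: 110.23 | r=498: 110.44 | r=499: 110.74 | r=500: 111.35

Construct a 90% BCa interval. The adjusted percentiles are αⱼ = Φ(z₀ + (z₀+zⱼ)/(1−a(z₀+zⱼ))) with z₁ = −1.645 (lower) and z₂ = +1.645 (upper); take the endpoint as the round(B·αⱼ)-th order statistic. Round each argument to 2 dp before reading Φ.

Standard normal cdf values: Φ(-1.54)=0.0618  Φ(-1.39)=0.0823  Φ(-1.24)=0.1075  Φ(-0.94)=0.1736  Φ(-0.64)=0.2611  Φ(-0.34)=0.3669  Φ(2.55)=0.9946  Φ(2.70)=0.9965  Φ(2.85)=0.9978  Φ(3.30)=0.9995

(104.25, 110.23)

Lower: z₀ + z₁ = 0.290 + (-1.645) = -1.355; 1 − a(z₀+z₁) = 1 − (0.075)(-1.355) = 1.1016; argument = 0.290 + (-1.355)/1.1016 = -0.9400 → -0.94.
α₁ = Φ(-0.94) = 0.1736; rank = round(500 × 0.1736) = 87; θ*₍87₎ = 104.25.
Upper: z₀ + z₂ = 1.935; 1 − a(z₀+z₂) = 0.8549; argument = 2.5535 → 2.55; α₂ = 0.9946; rank = 497; θ*₍497₎ = 110.23.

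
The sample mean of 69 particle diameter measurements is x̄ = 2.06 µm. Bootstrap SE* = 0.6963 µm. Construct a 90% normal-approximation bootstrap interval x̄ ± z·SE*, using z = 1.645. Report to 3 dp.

Margin = 1.645 × 0.6963 = 1.1454
Interval: 2.06 ± 1.1454

(0.915, 3.205)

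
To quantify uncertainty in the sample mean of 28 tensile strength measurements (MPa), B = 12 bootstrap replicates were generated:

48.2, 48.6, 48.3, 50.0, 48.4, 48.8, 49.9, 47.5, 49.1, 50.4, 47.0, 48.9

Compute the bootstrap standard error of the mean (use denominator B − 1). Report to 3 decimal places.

Bootstrap SE is the standard deviation of the 12 replicate means.
Mean of replicates: (48.2 + 48.6 + 48.3 + 50.0 + 48.4 + 48.8 + 49.9 + 47.5 + 49.1 + 50.4 + 47.0 + 48.9) / 12 = 585.1000 / 12 = 48.7583
Sum of squared deviations: (−0.5583)² + (−0.1583)² + (−0.4583)² + (+1.2417)² + (−0.3583)² + (+0.0417)² + (+1.1417)² + (−1.2583)² + (+0.3417)² + (+1.6417)² + (−1.7583)² + (+0.1417)² = 11.0292
Variance = 11.0292 / 11 = 1.0027
SE* = √1.0027

SE* = 1.001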